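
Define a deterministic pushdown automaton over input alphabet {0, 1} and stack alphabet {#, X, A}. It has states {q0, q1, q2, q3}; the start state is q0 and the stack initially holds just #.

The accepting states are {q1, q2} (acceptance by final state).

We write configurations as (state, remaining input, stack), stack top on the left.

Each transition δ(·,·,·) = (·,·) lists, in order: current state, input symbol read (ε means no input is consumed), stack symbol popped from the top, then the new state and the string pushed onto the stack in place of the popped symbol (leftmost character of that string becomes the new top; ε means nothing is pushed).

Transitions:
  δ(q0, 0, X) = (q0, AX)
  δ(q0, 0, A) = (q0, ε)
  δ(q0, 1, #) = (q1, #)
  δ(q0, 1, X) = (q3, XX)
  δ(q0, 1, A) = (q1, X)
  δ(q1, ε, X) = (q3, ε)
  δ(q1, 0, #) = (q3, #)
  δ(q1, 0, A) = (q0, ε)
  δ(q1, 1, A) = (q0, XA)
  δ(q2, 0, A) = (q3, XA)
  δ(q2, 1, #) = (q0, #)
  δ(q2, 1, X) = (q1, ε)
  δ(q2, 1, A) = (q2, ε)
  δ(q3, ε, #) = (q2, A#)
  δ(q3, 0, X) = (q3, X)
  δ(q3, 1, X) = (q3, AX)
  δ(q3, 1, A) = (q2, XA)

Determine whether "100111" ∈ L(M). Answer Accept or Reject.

(q0, 100111, #)
  read 1, top #: go to q1, push # → (q1, 00111, #)
  read 0, top #: go to q3, push # → (q3, 0111, #)
  ε-move, top #: go to q2, push A# → (q2, 0111, A#)
  read 0, top A: go to q3, push XA → (q3, 111, XA#)
  read 1, top X: go to q3, push AX → (q3, 11, AXA#)
  read 1, top A: go to q2, push XA → (q2, 1, XAXA#)
  read 1, top X: go to q1, push ε → (q1, ε, AXA#)
All input consumed; state q1 ∈ F.

Accept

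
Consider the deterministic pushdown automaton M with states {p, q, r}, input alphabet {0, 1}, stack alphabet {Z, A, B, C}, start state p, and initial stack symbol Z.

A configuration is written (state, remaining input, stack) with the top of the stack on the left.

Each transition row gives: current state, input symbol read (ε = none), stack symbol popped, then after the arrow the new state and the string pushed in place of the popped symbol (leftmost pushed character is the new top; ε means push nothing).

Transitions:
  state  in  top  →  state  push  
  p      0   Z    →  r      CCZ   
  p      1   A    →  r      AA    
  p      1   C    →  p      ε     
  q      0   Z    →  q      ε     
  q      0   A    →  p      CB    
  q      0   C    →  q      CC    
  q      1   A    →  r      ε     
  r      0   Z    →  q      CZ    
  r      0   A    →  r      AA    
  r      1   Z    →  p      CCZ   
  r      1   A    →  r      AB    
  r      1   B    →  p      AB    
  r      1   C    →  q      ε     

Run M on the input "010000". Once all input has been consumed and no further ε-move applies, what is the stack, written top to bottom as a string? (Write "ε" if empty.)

(p, 010000, Z)
  read 0, top Z: go to r, push CCZ → (r, 10000, CCZ)
  read 1, top C: go to q, push ε → (q, 0000, CZ)
  read 0, top C: go to q, push CC → (q, 000, CCZ)
  read 0, top C: go to q, push CC → (q, 00, CCCZ)
  read 0, top C: go to q, push CC → (q, 0, CCCCZ)
  read 0, top C: go to q, push CC → (q, ε, CCCCCZ)
All input consumed in state q with stack CCCCCZ.

CCCCCZ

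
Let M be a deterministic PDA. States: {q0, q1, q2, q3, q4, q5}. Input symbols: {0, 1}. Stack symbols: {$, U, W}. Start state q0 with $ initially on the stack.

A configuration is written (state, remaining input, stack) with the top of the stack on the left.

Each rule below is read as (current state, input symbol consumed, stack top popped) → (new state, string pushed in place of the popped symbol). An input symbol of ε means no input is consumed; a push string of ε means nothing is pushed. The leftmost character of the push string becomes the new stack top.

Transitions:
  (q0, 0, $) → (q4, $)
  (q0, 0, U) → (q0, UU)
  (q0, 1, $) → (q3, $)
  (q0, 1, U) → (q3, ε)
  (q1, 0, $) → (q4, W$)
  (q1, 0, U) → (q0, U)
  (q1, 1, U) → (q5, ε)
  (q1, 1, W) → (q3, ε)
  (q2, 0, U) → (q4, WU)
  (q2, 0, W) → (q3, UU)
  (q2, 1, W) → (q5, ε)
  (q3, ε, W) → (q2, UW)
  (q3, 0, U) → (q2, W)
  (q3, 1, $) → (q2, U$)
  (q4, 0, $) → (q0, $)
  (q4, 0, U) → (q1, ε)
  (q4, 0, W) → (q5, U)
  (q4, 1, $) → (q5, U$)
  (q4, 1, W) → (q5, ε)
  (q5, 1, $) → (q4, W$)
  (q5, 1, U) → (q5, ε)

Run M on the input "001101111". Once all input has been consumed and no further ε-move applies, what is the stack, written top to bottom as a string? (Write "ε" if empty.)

(q0, 001101111, $)
  read 0, top $: go to q4, push $ → (q4, 01101111, $)
  read 0, top $: go to q0, push $ → (q0, 1101111, $)
  read 1, top $: go to q3, push $ → (q3, 101111, $)
  read 1, top $: go to q2, push U$ → (q2, 01111, U$)
  read 0, top U: go to q4, push WU → (q4, 1111, WU$)
  read 1, top W: go to q5, push ε → (q5, 111, U$)
  read 1, top U: go to q5, push ε → (q5, 11, $)
  read 1, top $: go to q4, push W$ → (q4, 1, W$)
  read 1, top W: go to q5, push ε → (q5, ε, $)
All input consumed in state q5 with stack $.

$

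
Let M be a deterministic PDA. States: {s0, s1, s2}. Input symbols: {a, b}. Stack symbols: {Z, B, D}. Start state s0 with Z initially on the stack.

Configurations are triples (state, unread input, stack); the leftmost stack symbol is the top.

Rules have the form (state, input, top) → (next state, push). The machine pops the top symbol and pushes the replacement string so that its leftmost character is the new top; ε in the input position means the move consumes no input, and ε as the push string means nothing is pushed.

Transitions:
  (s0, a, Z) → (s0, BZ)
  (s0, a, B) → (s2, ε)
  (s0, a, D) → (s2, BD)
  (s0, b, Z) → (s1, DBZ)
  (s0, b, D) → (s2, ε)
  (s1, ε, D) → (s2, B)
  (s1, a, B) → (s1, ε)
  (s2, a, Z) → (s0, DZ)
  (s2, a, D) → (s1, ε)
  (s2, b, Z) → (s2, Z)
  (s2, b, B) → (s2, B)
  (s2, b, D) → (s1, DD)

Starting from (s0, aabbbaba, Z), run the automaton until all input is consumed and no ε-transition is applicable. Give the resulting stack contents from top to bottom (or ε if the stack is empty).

(s0, aabbbaba, Z)
  read a, top Z: go to s0, push BZ → (s0, abbbaba, BZ)
  read a, top B: go to s2, push ε → (s2, bbbaba, Z)
  read b, top Z: go to s2, push Z → (s2, bbaba, Z)
  read b, top Z: go to s2, push Z → (s2, baba, Z)
  read b, top Z: go to s2, push Z → (s2, aba, Z)
  read a, top Z: go to s0, push DZ → (s0, ba, DZ)
  read b, top D: go to s2, push ε → (s2, a, Z)
  read a, top Z: go to s0, push DZ → (s0, ε, DZ)
All input consumed in state s0 with stack DZ.

DZ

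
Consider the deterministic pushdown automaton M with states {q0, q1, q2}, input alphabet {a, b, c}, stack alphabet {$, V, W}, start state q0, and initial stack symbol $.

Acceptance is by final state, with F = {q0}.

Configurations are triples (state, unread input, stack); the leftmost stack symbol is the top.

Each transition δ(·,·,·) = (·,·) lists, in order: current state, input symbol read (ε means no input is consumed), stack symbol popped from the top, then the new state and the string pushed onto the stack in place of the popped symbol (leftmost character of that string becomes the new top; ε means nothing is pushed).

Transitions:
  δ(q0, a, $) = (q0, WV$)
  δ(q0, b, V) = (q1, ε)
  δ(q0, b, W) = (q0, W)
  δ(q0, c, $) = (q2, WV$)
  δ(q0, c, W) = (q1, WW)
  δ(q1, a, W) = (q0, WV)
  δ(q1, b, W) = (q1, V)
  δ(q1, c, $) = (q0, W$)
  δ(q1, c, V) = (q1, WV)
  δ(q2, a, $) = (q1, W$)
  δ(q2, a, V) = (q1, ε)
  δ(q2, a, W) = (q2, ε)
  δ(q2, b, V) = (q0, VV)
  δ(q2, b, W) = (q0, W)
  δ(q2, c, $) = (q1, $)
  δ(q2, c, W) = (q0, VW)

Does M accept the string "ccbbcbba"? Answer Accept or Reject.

Reject

(q0, ccbbcbba, $) ⊢ (q2, cbbcbba, WV$) ⊢ (q0, bbcbba, VWV$) ⊢ (q1, bcbba, WV$) ⊢ (q1, cbba, VV$) ⊢ (q1, bba, WVV$) ⊢ (q1, ba, VVV$)
No transition applies at (q1, ba, VVV$); input not fully consumed.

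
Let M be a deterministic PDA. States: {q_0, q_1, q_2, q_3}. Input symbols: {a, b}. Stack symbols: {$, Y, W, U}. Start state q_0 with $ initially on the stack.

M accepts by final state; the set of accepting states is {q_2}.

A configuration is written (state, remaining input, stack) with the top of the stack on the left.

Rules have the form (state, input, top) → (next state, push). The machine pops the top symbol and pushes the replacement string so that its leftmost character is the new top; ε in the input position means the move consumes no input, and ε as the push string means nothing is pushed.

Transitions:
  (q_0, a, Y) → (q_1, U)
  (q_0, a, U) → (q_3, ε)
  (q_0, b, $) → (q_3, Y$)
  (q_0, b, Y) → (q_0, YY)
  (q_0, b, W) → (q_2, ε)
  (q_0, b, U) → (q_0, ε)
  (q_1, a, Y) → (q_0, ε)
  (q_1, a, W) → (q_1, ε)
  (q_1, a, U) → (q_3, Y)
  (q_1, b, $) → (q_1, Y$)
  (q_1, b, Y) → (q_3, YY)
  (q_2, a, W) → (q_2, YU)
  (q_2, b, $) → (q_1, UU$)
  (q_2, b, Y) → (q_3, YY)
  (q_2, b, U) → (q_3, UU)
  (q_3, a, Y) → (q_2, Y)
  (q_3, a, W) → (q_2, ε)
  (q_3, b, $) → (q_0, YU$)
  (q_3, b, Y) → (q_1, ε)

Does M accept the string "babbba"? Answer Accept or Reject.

Accept

(q_0, babbba, $) ⊢ (q_3, abbba, Y$) ⊢ (q_2, bbba, Y$) ⊢ (q_3, bba, YY$) ⊢ (q_1, ba, Y$) ⊢ (q_3, a, YY$) ⊢ (q_2, ε, YY$)
All input consumed; state q_2 ∈ F.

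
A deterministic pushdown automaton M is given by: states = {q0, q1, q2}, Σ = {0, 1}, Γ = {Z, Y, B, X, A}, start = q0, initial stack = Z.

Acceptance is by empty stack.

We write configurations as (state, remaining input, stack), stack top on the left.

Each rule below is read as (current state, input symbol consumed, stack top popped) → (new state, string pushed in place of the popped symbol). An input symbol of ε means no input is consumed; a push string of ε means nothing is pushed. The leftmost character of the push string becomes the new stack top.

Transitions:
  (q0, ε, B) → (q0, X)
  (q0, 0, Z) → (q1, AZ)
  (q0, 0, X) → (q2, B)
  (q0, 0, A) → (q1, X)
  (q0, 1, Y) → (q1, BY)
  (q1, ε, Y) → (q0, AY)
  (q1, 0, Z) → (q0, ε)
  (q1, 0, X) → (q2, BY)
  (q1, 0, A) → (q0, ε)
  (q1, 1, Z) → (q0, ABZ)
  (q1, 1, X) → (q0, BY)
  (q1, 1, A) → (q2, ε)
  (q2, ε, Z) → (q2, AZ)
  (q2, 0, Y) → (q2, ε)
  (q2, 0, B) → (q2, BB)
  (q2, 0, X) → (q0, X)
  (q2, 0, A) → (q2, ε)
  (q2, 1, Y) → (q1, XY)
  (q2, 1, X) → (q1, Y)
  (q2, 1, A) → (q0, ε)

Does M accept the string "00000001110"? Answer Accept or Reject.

Reject

(q0, 00000001110, Z)
  read 0, top Z: go to q1, push AZ → (q1, 0000001110, AZ)
  read 0, top A: go to q0, push ε → (q0, 000001110, Z)
  read 0, top Z: go to q1, push AZ → (q1, 00001110, AZ)
  read 0, top A: go to q0, push ε → (q0, 0001110, Z)
  read 0, top Z: go to q1, push AZ → (q1, 001110, AZ)
  read 0, top A: go to q0, push ε → (q0, 01110, Z)
  read 0, top Z: go to q1, push AZ → (q1, 1110, AZ)
  read 1, top A: go to q2, push ε → (q2, 110, Z)
  ε-move, top Z: go to q2, push AZ → (q2, 110, AZ)
  read 1, top A: go to q0, push ε → (q0, 10, Z)
No transition applies at (q0, 10, Z); input not fully consumed.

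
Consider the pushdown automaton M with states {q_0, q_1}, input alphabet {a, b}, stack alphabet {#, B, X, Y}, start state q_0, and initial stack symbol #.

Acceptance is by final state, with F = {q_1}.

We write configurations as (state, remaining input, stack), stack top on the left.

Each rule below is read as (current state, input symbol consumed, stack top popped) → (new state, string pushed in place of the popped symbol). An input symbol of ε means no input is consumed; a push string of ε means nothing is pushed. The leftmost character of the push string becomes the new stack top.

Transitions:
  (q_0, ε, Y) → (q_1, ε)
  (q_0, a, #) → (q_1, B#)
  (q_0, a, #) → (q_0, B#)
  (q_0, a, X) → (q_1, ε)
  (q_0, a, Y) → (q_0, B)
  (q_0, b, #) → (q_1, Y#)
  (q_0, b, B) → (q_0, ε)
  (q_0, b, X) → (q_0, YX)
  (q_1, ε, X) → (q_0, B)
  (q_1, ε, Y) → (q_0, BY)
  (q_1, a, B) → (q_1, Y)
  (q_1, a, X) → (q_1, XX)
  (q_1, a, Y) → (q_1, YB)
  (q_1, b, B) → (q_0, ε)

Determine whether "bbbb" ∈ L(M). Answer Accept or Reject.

Reject

No computation consumes all input and reaches a final state.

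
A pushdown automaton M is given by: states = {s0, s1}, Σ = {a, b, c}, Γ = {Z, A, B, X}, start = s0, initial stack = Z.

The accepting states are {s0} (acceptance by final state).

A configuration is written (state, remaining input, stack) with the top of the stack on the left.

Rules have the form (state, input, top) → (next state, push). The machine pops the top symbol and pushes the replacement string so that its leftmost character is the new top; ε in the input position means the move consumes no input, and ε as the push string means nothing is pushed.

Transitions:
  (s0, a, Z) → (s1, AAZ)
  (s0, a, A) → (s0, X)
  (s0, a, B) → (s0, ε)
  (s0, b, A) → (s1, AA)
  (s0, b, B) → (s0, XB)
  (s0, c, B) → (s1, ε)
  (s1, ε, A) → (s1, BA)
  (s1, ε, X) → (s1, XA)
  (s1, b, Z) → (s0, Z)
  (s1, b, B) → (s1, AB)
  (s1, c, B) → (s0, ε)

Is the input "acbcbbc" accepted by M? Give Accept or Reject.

One accepting computation: (s0, acbcbbc, Z) ⊢ (s1, cbcbbc, AAZ) ⊢ (s1, cbcbbc, BAAZ) ⊢ (s0, bcbbc, AAZ) ⊢ (s1, cbbc, AAAZ) ⊢ (s1, cbbc, BAAAZ) ⊢ (s0, bbc, AAAZ) ⊢ (s1, bc, AAAAZ) ⊢ (s1, bc, BAAAAZ) ⊢ (s1, c, ABAAAAZ) ⊢ (s1, c, BABAAAAZ) ⊢ (s0, ε, ABAAAAZ)
All input consumed and state s0 ∈ F.

Accept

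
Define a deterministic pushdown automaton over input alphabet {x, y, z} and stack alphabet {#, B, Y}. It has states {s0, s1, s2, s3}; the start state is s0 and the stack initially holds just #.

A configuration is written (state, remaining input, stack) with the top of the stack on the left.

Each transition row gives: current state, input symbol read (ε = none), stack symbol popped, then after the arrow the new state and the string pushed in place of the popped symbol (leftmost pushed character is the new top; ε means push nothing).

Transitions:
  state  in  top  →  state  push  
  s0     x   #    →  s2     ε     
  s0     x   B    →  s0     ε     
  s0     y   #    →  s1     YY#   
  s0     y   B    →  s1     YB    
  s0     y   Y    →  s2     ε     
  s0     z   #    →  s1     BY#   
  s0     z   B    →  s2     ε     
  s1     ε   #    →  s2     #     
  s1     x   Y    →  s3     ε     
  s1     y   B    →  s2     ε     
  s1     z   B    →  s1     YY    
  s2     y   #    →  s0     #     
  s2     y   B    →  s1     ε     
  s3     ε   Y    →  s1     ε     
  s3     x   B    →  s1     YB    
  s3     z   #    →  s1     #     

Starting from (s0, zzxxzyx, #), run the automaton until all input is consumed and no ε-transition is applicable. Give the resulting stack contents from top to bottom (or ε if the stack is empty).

(s0, zzxxzyx, #)
  read z, top #: go to s1, push BY# → (s1, zxxzyx, BY#)
  read z, top B: go to s1, push YY → (s1, xxzyx, YYY#)
  read x, top Y: go to s3, push ε → (s3, xzyx, YY#)
  ε-move, top Y: go to s1, push ε → (s1, xzyx, Y#)
  read x, top Y: go to s3, push ε → (s3, zyx, #)
  read z, top #: go to s1, push # → (s1, yx, #)
  ε-move, top #: go to s2, push # → (s2, yx, #)
  read y, top #: go to s0, push # → (s0, x, #)
  read x, top #: go to s2, push ε → (s2, ε, ε)
All input consumed in state s2 with stack ε.

ε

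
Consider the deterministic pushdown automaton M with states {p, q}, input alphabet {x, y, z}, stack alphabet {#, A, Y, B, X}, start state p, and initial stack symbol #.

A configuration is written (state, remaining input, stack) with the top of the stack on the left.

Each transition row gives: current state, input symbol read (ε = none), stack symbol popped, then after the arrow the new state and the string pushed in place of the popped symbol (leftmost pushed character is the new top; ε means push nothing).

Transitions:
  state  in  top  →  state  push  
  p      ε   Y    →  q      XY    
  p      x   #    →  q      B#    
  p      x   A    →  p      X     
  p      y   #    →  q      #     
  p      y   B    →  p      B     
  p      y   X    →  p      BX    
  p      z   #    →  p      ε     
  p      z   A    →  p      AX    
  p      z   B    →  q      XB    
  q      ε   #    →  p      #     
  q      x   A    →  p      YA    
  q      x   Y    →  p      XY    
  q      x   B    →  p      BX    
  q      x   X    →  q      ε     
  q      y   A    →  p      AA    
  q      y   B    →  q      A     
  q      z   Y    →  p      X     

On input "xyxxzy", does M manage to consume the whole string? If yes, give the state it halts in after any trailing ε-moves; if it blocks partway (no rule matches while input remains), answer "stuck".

(p, xyxxzy, #)
  read x, top #: go to q, push B# → (q, yxxzy, B#)
  read y, top B: go to q, push A → (q, xxzy, A#)
  read x, top A: go to p, push YA → (p, xzy, YA#)
  ε-move, top Y: go to q, push XY → (q, xzy, XYA#)
  read x, top X: go to q, push ε → (q, zy, YA#)
  read z, top Y: go to p, push X → (p, y, XA#)
  read y, top X: go to p, push BX → (p, ε, BXA#)
All input consumed; M is in state p.

p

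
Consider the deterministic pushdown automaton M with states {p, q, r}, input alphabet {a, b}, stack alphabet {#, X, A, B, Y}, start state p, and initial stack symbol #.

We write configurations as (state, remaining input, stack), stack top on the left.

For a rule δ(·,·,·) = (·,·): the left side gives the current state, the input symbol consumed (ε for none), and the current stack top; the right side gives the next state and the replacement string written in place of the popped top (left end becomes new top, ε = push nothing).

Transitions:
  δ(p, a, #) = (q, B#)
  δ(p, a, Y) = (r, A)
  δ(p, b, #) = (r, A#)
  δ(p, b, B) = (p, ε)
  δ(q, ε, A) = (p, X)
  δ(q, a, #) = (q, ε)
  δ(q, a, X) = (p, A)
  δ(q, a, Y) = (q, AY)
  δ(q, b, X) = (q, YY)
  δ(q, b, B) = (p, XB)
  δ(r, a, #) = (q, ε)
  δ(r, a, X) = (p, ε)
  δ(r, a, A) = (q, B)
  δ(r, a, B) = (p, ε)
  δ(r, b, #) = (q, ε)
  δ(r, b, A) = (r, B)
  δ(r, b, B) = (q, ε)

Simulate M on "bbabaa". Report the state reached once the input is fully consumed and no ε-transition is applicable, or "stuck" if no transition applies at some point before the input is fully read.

stuck

(p, bbabaa, #)
  read b, top #: go to r, push A# → (r, babaa, A#)
  read b, top A: go to r, push B → (r, abaa, B#)
  read a, top B: go to p, push ε → (p, baa, #)
  read b, top #: go to r, push A# → (r, aa, A#)
  read a, top A: go to q, push B → (q, a, B#)
No transition for (q, a, top B); M blocks with input a remaining.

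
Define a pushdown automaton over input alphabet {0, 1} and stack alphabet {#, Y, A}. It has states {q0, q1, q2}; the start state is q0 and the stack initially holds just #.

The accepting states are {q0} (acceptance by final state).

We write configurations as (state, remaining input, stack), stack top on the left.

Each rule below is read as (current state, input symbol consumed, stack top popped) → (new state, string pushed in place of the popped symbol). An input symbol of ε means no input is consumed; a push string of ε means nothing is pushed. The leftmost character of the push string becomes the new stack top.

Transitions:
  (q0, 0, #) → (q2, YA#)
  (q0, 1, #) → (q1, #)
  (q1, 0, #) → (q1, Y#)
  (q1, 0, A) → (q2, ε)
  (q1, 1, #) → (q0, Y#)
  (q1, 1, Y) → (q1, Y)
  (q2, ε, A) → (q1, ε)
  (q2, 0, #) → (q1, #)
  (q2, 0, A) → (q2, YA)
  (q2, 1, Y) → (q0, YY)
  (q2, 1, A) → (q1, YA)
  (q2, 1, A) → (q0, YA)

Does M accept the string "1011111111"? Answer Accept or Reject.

No computation consumes all input and reaches a final state.

Reject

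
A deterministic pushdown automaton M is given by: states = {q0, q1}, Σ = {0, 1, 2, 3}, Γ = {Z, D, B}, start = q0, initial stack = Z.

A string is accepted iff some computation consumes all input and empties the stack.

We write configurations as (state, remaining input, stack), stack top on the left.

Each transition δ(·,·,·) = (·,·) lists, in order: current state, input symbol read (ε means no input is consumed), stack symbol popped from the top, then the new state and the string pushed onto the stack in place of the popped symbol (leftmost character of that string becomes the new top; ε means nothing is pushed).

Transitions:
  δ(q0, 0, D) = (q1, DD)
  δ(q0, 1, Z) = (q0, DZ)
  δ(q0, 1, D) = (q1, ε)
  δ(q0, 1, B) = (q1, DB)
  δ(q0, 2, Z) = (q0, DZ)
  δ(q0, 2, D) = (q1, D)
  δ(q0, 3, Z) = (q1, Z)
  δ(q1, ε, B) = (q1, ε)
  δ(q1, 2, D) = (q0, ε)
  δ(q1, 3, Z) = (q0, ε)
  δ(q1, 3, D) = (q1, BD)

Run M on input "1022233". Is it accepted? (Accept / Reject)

(q0, 1022233, Z)
  read 1, top Z: go to q0, push DZ → (q0, 022233, DZ)
  read 0, top D: go to q1, push DD → (q1, 22233, DDZ)
  read 2, top D: go to q0, push ε → (q0, 2233, DZ)
  read 2, top D: go to q1, push D → (q1, 233, DZ)
  read 2, top D: go to q0, push ε → (q0, 33, Z)
  read 3, top Z: go to q1, push Z → (q1, 3, Z)
  read 3, top Z: go to q0, push ε → (q0, ε, ε)
All input consumed and the stack is empty.

Accept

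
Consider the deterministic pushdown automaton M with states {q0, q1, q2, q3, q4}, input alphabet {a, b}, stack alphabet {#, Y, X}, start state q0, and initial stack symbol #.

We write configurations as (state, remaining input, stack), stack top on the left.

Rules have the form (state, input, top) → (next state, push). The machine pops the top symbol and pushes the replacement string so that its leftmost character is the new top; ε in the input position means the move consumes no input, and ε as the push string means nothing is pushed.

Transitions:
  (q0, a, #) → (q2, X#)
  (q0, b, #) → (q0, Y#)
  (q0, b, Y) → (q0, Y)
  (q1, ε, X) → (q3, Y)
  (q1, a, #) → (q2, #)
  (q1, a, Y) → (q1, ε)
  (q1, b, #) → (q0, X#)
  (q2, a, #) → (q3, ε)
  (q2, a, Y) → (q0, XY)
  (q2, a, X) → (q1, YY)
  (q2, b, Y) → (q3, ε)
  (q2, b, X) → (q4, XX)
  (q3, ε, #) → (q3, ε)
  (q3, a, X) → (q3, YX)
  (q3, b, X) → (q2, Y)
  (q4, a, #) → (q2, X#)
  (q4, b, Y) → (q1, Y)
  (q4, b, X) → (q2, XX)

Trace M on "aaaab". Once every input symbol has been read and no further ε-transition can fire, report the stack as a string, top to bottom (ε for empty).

X#

(q0, aaaab, #)
  read a, top #: go to q2, push X# → (q2, aaab, X#)
  read a, top X: go to q1, push YY → (q1, aab, YY#)
  read a, top Y: go to q1, push ε → (q1, ab, Y#)
  read a, top Y: go to q1, push ε → (q1, b, #)
  read b, top #: go to q0, push X# → (q0, ε, X#)
All input consumed in state q0 with stack X#.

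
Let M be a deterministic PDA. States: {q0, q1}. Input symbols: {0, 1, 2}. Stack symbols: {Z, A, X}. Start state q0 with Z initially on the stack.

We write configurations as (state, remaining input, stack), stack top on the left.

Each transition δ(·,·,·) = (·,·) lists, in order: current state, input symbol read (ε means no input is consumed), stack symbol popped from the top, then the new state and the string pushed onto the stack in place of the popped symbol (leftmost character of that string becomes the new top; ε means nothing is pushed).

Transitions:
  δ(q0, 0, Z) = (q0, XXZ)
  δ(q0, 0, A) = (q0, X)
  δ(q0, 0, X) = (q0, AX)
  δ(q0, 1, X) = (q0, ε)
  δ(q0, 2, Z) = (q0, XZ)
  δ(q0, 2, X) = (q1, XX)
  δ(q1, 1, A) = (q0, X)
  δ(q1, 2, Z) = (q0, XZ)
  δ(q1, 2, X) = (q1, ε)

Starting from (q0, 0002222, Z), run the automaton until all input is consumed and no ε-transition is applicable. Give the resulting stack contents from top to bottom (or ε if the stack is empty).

(q0, 0002222, Z) ⊢ (q0, 002222, XXZ) ⊢ (q0, 02222, AXXZ) ⊢ (q0, 2222, XXXZ) ⊢ (q1, 222, XXXXZ) ⊢ (q1, 22, XXXZ) ⊢ (q1, 2, XXZ) ⊢ (q1, ε, XZ)
All input consumed in state q1 with stack XZ.

XZ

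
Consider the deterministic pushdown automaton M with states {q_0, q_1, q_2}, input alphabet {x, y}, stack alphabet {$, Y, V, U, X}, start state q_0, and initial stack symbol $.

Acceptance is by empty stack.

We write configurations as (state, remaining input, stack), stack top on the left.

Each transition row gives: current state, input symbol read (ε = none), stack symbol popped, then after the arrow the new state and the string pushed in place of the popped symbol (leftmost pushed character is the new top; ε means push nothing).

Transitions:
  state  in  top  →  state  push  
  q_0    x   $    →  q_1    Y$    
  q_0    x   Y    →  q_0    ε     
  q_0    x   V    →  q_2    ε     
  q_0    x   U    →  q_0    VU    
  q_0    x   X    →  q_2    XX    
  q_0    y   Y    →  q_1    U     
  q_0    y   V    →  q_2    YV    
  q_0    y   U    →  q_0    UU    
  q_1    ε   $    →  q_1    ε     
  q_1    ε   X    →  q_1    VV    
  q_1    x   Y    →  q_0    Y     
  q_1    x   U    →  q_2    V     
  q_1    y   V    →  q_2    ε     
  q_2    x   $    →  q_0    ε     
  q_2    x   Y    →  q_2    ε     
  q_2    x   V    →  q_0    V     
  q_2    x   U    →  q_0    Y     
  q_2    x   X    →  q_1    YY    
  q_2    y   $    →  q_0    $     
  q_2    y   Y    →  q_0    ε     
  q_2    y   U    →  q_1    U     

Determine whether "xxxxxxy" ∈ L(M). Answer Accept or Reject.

Reject

(q_0, xxxxxxy, $) ⊢ (q_1, xxxxxy, Y$) ⊢ (q_0, xxxxy, Y$) ⊢ (q_0, xxxy, $) ⊢ (q_1, xxy, Y$) ⊢ (q_0, xy, Y$) ⊢ (q_0, y, $)
No transition applies at (q_0, y, $); input not fully consumed.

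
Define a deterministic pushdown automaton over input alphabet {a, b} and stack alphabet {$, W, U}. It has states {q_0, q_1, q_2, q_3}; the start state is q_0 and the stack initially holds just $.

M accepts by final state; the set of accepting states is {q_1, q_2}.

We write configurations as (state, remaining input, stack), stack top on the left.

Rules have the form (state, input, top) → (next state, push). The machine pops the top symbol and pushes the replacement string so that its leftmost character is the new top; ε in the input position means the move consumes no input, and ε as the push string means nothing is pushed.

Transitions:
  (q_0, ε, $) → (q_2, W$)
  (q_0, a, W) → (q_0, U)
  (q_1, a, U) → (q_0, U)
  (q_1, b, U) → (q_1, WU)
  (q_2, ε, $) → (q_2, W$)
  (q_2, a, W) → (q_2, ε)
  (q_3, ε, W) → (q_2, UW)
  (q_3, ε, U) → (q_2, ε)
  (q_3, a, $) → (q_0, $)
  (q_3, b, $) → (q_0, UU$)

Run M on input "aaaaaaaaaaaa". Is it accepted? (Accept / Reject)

(q_0, aaaaaaaaaaaa, $) ⊢ (q_2, aaaaaaaaaaaa, W$) ⊢ (q_2, aaaaaaaaaaa, $) ⊢ (q_2, aaaaaaaaaaa, W$) ⊢ (q_2, aaaaaaaaaa, $) ⊢ (q_2, aaaaaaaaaa, W$) ⊢ (q_2, aaaaaaaaa, $) ⊢ (q_2, aaaaaaaaa, W$) ⊢ (q_2, aaaaaaaa, $) ⊢ (q_2, aaaaaaaa, W$) ⊢ (q_2, aaaaaaa, $) ⊢ (q_2, aaaaaaa, W$) ⊢ (q_2, aaaaaa, $) ⊢ (q_2, aaaaaa, W$) ⊢ (q_2, aaaaa, $) ⊢ (q_2, aaaaa, W$) ⊢ (q_2, aaaa, $) ⊢ (q_2, aaaa, W$) ⊢ (q_2, aaa, $) ⊢ (q_2, aaa, W$) ⊢ (q_2, aa, $) ⊢ (q_2, aa, W$) ⊢ (q_2, a, $) ⊢ (q_2, a, W$) ⊢ (q_2, ε, $)
All input consumed; state q_2 ∈ F.

Accept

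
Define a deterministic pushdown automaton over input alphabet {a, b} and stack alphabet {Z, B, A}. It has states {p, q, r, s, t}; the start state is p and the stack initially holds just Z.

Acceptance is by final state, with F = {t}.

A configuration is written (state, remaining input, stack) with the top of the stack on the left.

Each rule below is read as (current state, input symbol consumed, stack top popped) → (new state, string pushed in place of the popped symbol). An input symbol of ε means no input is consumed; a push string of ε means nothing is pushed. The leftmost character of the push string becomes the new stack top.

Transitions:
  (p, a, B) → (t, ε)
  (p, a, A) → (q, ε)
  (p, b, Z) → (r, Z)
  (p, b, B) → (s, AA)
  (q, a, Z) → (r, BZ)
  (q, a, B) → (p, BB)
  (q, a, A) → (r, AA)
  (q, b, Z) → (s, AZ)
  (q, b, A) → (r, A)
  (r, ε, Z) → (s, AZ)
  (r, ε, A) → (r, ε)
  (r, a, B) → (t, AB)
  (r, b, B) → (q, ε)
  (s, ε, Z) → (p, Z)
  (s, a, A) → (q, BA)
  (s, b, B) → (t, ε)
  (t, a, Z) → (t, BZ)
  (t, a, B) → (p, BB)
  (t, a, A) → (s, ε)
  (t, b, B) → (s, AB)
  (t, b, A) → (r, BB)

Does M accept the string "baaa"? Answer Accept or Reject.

(p, baaa, Z) ⊢ (r, aaa, Z) ⊢ (s, aaa, AZ) ⊢ (q, aa, BAZ) ⊢ (p, a, BBAZ) ⊢ (t, ε, BAZ)
All input consumed; state t ∈ F.

Accept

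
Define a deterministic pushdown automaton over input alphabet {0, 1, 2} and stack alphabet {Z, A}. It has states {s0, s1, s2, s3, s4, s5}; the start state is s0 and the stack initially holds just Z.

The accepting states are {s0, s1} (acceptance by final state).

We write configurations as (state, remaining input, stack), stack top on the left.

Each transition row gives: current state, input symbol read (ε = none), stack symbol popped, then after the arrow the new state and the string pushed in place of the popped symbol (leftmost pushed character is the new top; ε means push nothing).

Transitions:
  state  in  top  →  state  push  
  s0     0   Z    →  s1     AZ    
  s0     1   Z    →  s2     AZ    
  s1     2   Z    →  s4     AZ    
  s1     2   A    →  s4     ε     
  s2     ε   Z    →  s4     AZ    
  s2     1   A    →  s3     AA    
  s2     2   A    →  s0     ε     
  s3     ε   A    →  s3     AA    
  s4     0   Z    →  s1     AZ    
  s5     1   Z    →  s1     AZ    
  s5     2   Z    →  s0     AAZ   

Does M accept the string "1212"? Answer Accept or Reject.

Accept

(s0, 1212, Z) ⊢ (s2, 212, AZ) ⊢ (s0, 12, Z) ⊢ (s2, 2, AZ) ⊢ (s0, ε, Z)
All input consumed; state s0 ∈ F.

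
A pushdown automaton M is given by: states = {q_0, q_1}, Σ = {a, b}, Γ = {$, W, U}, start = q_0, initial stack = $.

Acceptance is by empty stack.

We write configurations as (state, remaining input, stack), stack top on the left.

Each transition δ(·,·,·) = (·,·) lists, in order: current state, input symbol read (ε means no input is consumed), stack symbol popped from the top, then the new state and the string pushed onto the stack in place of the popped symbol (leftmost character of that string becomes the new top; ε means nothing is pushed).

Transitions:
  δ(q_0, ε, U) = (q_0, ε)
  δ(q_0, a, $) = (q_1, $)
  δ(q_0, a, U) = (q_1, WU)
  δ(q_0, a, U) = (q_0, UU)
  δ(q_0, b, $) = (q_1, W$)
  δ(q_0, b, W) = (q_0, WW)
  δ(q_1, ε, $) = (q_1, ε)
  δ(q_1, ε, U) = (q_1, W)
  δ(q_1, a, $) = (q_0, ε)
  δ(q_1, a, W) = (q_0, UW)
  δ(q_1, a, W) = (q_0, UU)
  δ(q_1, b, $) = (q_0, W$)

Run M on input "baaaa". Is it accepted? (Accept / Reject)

One accepting computation: (q_0, baaaa, $) ⊢ (q_1, aaaa, W$) ⊢ (q_0, aaa, UU$) ⊢ (q_0, aaa, U$) ⊢ (q_0, aa, UU$) ⊢ (q_0, aa, U$) ⊢ (q_0, aa, $) ⊢ (q_1, a, $) ⊢ (q_0, ε, ε)
All input consumed and the stack is empty.

Accept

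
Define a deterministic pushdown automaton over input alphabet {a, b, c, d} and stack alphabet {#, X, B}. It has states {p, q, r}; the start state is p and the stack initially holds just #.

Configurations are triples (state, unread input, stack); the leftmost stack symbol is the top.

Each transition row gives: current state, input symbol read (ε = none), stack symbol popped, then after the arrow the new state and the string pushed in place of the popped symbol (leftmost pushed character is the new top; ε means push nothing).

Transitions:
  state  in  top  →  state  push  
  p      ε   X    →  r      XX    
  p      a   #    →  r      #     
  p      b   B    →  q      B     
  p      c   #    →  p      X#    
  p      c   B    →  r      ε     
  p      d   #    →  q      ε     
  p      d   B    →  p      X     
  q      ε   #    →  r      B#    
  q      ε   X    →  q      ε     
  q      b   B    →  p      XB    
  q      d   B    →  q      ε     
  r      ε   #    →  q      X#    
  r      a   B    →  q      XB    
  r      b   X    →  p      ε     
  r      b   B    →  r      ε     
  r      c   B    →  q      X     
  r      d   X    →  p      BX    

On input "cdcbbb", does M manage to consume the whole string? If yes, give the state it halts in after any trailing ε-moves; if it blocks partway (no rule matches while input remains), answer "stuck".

r

(p, cdcbbb, #)
  read c, top #: go to p, push X# → (p, dcbbb, X#)
  ε-move, top X: go to r, push XX → (r, dcbbb, XX#)
  read d, top X: go to p, push BX → (p, cbbb, BXX#)
  read c, top B: go to r, push ε → (r, bbb, XX#)
  read b, top X: go to p, push ε → (p, bb, X#)
  ε-move, top X: go to r, push XX → (r, bb, XX#)
  read b, top X: go to p, push ε → (p, b, X#)
  ε-move, top X: go to r, push XX → (r, b, XX#)
  read b, top X: go to p, push ε → (p, ε, X#)
  ε-move, top X: go to r, push XX → (r, ε, XX#)
All input consumed; M is in state r.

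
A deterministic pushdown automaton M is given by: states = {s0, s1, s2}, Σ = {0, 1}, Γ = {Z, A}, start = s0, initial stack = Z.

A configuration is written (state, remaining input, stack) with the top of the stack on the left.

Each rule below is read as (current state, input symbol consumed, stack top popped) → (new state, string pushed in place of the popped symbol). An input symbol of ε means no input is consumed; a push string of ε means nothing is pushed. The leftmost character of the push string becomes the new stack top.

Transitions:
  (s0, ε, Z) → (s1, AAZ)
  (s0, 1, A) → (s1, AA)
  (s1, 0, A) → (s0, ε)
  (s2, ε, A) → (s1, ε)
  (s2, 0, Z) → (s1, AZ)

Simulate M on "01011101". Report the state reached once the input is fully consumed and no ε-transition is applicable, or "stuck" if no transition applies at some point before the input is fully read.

stuck

(s0, 01011101, Z)
  ε-move, top Z: go to s1, push AAZ → (s1, 01011101, AAZ)
  read 0, top A: go to s0, push ε → (s0, 1011101, AZ)
  read 1, top A: go to s1, push AA → (s1, 011101, AAZ)
  read 0, top A: go to s0, push ε → (s0, 11101, AZ)
  read 1, top A: go to s1, push AA → (s1, 1101, AAZ)
No transition for (s1, 1, top A); M blocks with input 1101 remaining.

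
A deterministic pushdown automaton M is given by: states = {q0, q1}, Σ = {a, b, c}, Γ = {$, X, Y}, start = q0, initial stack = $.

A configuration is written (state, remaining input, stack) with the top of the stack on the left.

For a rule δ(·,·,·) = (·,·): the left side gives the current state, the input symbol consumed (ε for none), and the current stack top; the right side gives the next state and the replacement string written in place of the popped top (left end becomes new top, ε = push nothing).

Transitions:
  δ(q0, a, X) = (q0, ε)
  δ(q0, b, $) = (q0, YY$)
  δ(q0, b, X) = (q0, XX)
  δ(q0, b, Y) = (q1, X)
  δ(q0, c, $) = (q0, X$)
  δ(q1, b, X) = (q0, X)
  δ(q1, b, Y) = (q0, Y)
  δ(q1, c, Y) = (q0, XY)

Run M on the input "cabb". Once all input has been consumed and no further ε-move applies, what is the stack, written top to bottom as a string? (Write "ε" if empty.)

(q0, cabb, $)
  read c, top $: go to q0, push X$ → (q0, abb, X$)
  read a, top X: go to q0, push ε → (q0, bb, $)
  read b, top $: go to q0, push YY$ → (q0, b, YY$)
  read b, top Y: go to q1, push X → (q1, ε, XY$)
All input consumed in state q1 with stack XY$.

XY$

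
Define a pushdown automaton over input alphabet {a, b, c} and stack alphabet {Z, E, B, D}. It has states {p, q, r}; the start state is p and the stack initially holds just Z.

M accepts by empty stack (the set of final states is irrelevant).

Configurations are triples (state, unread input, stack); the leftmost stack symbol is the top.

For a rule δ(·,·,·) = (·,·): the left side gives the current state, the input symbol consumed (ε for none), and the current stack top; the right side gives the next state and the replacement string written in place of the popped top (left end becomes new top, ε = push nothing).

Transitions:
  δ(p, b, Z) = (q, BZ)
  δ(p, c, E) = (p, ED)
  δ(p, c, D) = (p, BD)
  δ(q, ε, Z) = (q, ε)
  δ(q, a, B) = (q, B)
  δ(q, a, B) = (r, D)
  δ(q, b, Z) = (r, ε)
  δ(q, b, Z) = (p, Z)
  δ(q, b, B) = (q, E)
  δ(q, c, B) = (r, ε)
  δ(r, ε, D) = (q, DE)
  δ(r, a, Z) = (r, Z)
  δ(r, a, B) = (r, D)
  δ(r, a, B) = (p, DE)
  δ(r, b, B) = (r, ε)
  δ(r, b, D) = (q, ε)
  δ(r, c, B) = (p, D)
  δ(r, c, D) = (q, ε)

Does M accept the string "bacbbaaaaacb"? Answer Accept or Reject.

Accept

One accepting computation: (p, bacbbaaaaacb, Z) ⊢ (q, acbbaaaaacb, BZ) ⊢ (r, cbbaaaaacb, DZ) ⊢ (q, bbaaaaacb, Z) ⊢ (p, baaaaacb, Z) ⊢ (q, aaaaacb, BZ) ⊢ (q, aaaacb, BZ) ⊢ (q, aaacb, BZ) ⊢ (q, aacb, BZ) ⊢ (q, acb, BZ) ⊢ (r, cb, DZ) ⊢ (q, b, Z) ⊢ (r, ε, ε)
All input consumed and the stack is empty.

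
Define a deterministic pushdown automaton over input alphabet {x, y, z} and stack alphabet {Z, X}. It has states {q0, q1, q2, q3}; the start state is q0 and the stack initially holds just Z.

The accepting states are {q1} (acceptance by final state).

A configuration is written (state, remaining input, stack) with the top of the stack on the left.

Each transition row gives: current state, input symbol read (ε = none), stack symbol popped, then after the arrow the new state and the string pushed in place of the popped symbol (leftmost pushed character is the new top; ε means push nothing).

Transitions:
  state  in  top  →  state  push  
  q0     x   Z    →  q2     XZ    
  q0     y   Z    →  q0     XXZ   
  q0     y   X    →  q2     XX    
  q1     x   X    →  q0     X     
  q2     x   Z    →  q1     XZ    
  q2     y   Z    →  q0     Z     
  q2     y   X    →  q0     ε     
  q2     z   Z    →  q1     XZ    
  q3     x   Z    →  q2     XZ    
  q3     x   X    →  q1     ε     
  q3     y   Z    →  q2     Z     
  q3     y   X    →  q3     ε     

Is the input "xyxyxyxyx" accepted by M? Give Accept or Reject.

(q0, xyxyxyxyx, Z)
  read x, top Z: go to q2, push XZ → (q2, yxyxyxyx, XZ)
  read y, top X: go to q0, push ε → (q0, xyxyxyx, Z)
  read x, top Z: go to q2, push XZ → (q2, yxyxyx, XZ)
  read y, top X: go to q0, push ε → (q0, xyxyx, Z)
  read x, top Z: go to q2, push XZ → (q2, yxyx, XZ)
  read y, top X: go to q0, push ε → (q0, xyx, Z)
  read x, top Z: go to q2, push XZ → (q2, yx, XZ)
  read y, top X: go to q0, push ε → (q0, x, Z)
  read x, top Z: go to q2, push XZ → (q2, ε, XZ)
All input consumed; state q2 ∉ F and no further ε-move applies.

Reject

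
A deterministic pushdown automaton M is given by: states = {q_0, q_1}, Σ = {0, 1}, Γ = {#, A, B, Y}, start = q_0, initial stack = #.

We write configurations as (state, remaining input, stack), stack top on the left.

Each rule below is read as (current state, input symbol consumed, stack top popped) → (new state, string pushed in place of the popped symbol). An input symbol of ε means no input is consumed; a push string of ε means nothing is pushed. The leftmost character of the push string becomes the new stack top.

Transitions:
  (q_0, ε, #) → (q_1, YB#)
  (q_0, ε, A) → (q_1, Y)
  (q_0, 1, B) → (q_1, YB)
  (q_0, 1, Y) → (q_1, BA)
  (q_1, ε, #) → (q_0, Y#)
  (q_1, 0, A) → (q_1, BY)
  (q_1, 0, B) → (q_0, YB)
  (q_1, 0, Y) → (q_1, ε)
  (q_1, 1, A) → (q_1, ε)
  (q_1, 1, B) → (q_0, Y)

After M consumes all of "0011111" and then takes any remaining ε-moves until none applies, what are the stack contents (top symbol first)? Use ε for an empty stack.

(q_0, 0011111, #)
  ε-move, top #: go to q_1, push YB# → (q_1, 0011111, YB#)
  read 0, top Y: go to q_1, push ε → (q_1, 011111, B#)
  read 0, top B: go to q_0, push YB → (q_0, 11111, YB#)
  read 1, top Y: go to q_1, push BA → (q_1, 1111, BAB#)
  read 1, top B: go to q_0, push Y → (q_0, 111, YAB#)
  read 1, top Y: go to q_1, push BA → (q_1, 11, BAAB#)
  read 1, top B: go to q_0, push Y → (q_0, 1, YAAB#)
  read 1, top Y: go to q_1, push BA → (q_1, ε, BAAAB#)
All input consumed in state q_1 with stack BAAAB#.

BAAAB#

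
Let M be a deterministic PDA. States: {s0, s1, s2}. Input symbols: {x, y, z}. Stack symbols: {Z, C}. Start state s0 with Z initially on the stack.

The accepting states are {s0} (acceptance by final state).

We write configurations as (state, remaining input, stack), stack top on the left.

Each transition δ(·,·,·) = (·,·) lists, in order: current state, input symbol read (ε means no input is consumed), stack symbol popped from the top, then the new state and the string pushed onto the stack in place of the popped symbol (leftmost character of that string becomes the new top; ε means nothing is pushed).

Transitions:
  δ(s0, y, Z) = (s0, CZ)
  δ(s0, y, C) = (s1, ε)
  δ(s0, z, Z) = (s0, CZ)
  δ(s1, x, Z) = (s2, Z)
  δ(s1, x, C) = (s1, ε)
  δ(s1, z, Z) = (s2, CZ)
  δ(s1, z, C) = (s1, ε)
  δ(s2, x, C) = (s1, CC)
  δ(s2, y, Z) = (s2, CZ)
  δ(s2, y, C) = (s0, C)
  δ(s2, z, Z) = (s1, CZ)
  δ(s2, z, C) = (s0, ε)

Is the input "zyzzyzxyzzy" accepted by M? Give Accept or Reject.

(s0, zyzzyzxyzzy, Z) ⊢ (s0, yzzyzxyzzy, CZ) ⊢ (s1, zzyzxyzzy, Z) ⊢ (s2, zyzxyzzy, CZ) ⊢ (s0, yzxyzzy, Z) ⊢ (s0, zxyzzy, CZ)
No transition applies at (s0, zxyzzy, CZ); input not fully consumed.

Reject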